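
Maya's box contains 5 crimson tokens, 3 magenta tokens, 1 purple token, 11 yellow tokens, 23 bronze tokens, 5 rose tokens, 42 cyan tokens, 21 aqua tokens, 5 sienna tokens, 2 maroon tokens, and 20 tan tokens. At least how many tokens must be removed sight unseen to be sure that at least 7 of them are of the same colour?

An adversary could hand out at most 6 tokens per colour (6 colours run out sooner): 5 + 3 + 1 + 6 + 6 + 5 + 6 + 6 + 5 + 2 + 6 = 51 tokens and still no colour has 7.
One more token lands in a colour already at 6, so 52 draws are enough and 51 are not.

52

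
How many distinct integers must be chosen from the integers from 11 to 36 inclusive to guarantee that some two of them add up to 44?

Two chosen integers sum to 44 exactly when both halves of some pair {x, 44−x} with 11 ≤ x ≤ 44−x ≤ 33 are chosen — 11 such pairs.
The remaining 4 elements (those with no distinct partner in range) can never complete a 44-sum, so the worst case takes all of them and one from each pair: 4 + 11 = 15.
By the pigeonhole principle, the 16th integer has to be the second member of some pair, so 15 + 1 = 16.

16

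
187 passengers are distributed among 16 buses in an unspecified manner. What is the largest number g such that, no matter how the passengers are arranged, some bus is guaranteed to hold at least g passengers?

12

By pigeonhole, the 16 buses are the holes and the 187 passengers are the pigeons.
If every bus held at most 11 passengers, the total would be at most 16 × 11 = 176, which is less than 187.
So some bus holds at least ⌈187/16⌉ = 12 passengers.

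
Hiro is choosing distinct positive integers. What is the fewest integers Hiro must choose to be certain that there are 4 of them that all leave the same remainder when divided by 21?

The 21 residue classes mod 21 are the pigeonholes.
With 63 integers one could put 3 in each residue class and have no class reach 4.
The 64th integer pushes some class to 4, so 21·3 + 1 = 64.

64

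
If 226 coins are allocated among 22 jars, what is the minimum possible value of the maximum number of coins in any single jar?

11

By pigeonhole, the 22 jars are the holes and the 226 coins are the pigeons.
If every jar held at most 10 coins, the total would be at most 22 × 10 = 220, which is less than 226.
So some jar holds at least ⌈226/22⌉ = 11 coins.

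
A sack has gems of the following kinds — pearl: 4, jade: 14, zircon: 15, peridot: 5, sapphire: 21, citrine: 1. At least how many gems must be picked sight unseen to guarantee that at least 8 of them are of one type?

The 6 types are the holes; the gems drawn are the pigeons.
To avoid 8 of any one type, the worst case takes at most 7 of each type, or every gem of a type that has fewer than 7.
That gives 4 + 7 + 7 + 5 + 7 + 1 = 31 gems with no type reaching 8.
The next gem forces some type to 8, so 31 + 1 = 32.

32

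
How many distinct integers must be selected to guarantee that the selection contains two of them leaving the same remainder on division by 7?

The 7 residue classes mod 7 are the pigeonholes.
With 7 integers one could put 1 in each residue class and have no class reach 2.
The 8th integer pushes some class to 2, so 7·1 + 1 = 8.

8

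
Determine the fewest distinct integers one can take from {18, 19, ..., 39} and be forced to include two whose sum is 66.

Group the elements by complementary pair {x, 66−x}: {27,39}, {28,38}, {29,37}, …, giving 6 two-element pairs; the single value 33 (it cannot pair with itself since the integers are distinct); and 9 integers whose partner 66−x falls outside [18,39].
By the pigeonhole principle, treating each of those 16 groups as a pigeonhole, one can pick one integer per group — 16 integers — with no two summing to 66.
The 17th integer lands in an occupied pair, forcing a sum of 66.

17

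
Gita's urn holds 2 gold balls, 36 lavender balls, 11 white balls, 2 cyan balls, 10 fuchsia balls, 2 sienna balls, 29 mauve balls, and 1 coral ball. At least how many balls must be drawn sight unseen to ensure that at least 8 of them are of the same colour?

36

An adversary could hand out at most 7 balls per colour (4 colours run out sooner): 2 + 7 + 7 + 2 + 7 + 2 + 7 + 1 = 35 balls and still no colour has 8.
By the pigeonhole principle, one more ball lands in a colour already at 7, so 36 draws are enough and 35 are not.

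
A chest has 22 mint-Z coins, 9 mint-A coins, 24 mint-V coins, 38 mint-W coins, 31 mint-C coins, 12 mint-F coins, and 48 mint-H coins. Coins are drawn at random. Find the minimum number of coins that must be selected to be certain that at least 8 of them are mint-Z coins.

In the worst case for collecting mint-Z coins, every non-mint-Z coin comes out first.
There are 9 + 24 + 38 + 31 + 12 + 48 = 162 non-mint-Z coins altogether.
After those, each further coin must be mint-Z, so 162 + 8 = 170 draws guarantee 8 mint-Z coins.

170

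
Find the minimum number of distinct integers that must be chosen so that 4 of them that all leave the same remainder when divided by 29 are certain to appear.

The 29 residue classes mod 29 are the pigeonholes.
With 87 integers one could put 3 in each residue class and have no class reach 4.
The 88th integer pushes some class to 4, so 29·3 + 1 = 88.

88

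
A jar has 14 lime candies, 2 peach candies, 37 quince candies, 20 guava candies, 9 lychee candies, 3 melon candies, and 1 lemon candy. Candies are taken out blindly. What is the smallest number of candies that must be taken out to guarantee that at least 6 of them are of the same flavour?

27

An adversary could hand out at most 5 candies per flavour (peach, melon, lemon run out sooner): 5 + 2 + 5 + 5 + 5 + 3 + 1 = 26 candies and still no flavour has 6.
Pigeonhole: one more candy lands in a flavour already at 5, so 27 draws are enough and 26 are not.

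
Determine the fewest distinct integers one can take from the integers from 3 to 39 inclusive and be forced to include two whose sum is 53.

25

A set avoiding the sum 53 can contain at most one of each pair {x, 53−x}, plus the 11 elements whose complement lies outside the range.
The integers 3, …, 26 (24 of them) are such a set: any two sum to at least 3+4 = 7 and at most 25+26 = 51 < 53.
Any 25th integer completes one of the 13 pairs, so 25 choices force a sum of 53.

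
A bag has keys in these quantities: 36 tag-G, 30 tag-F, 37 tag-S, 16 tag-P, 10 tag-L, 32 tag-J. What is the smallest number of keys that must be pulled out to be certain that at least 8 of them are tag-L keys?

In the worst case for collecting tag-L keys, every non-tag-L key comes out first.
There are 36 + 30 + 37 + 16 + 32 = 151 non-tag-L keys altogether.
After those, each further key must be tag-L, so 151 + 8 = 159 draws guarantee 8 tag-L keys.

159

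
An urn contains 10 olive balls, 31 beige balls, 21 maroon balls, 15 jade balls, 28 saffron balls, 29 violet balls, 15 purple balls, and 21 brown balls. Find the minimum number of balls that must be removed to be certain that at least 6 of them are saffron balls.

148

In the worst case for collecting saffron balls, every non-saffron ball comes out first.
There are 10 + 31 + 21 + 15 + 29 + 15 + 21 = 142 non-saffron balls altogether.
After those, each further ball must be saffron, so 142 + 6 = 148 draws guarantee 6 saffron balls.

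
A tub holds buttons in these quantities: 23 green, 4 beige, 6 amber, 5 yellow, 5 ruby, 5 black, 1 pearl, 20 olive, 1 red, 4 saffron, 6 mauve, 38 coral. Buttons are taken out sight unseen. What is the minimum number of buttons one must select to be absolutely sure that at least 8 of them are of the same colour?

59

The 12 colours are the holes; the buttons drawn are the pigeons.
To avoid 8 of any one colour, the worst case takes at most 7 of each colour, or every button of a colour that has fewer than 7.
That gives 7 + 4 + 6 + 5 + 5 + 5 + 1 + 7 + 1 + 4 + 6 + 7 = 58 buttons with no colour reaching 8.
The next button forces some colour to 8, so 58 + 1 = 59.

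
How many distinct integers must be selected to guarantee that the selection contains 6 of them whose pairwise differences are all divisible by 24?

Integers whose pairwise differences are multiples of 24 are exactly those sharing a remainder mod 24. By the pigeonhole principle, the 24 residue classes mod 24 are the pigeonholes.
With 120 integers one could put 5 in each residue class and have no class reach 6.
The 121st integer pushes some class to 6, so 24·5 + 1 = 121.

121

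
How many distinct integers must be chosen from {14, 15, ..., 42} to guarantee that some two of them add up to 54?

Two chosen integers sum to 54 exactly when both halves of some pair {x, 54−x} with 14 ≤ x ≤ 54−x ≤ 40 are chosen — 13 such pairs.
The remaining 3 elements (those with no distinct partner in range) can never complete a 54-sum, so the worst case takes all of them and one from each pair: 3 + 13 = 16.
The 17th integer has to be the second member of some pair, so 16 + 1 = 17.

17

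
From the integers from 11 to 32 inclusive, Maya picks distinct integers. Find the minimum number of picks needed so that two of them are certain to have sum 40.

Group the elements by complementary pair {x, 40−x}: {11,29}, {12,28}, {13,27}, …, giving 9 two-element pairs, the single value 20 (it cannot pair with itself since the integers are distinct), and 3 integers whose partner 40−x falls outside [11,32].
By pigeonhole, treating each of those 13 groups as a pigeonhole, one can pick one integer per group — 13 integers — with no two summing to 40.
The 14th integer lands in an occupied pair, forcing a sum of 40.

14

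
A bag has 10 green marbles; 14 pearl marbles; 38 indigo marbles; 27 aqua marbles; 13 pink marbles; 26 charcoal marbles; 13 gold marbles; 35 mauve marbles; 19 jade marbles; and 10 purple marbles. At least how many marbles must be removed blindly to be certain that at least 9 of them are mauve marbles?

179

In the worst case for collecting mauve marbles, every non-mauve marble comes out first.
There are 10 + 14 + 38 + 27 + 13 + 26 + 13 + 19 + 10 = 170 non-mauve marbles altogether.
After those, each further marble must be mauve, so 170 + 9 = 179 draws guarantee 9 mauve marbles.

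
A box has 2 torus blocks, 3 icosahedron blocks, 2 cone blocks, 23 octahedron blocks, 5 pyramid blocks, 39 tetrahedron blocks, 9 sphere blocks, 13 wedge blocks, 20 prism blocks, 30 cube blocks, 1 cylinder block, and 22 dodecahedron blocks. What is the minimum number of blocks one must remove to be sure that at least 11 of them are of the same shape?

83

Pigeonhole: put each drawn block into a box by shape. The largest draw with every box below 11 takes min(count, 10) from each shape; shapes with fewer than 10 contribute all they have.
Σ min(cᵢ, 10) = 2 + 3 + 2 + 10 + 5 + 10 + 9 + 10 + 10 + 10 + 1 + 10 = 82.
Draw number 82 + 1 = 83 must push one box to 11.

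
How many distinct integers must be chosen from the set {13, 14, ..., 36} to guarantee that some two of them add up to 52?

15

A set avoiding the sum 52 can contain at most one of each pair {x, 52−x}, plus the 4 elements whose complement lies outside the range or equal to its own complement.
The integers 13, …, 26 (14 of them) are such a set: any two sum to at least 13+14 = 27 and at most 25+26 = 51 < 52.
By the pigeonhole principle, any 15th integer completes one of the 10 pairs, so 15 choices force a sum of 52.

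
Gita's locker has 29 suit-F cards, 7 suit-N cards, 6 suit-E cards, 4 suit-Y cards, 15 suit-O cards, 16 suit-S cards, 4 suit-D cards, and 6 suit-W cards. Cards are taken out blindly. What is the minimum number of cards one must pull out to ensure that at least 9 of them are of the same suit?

52

An adversary could hand out at most 8 cards per suit (5 suits run out sooner): 8 + 7 + 6 + 4 + 8 + 8 + 4 + 6 = 51 cards and still no suit has 9.
One more card lands in a suit already at 8, so 52 draws are enough and 51 are not.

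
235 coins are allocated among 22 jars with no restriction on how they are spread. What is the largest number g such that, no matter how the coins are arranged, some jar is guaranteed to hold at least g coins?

11

The 22 jars are the holes and the 235 coins are the pigeons.
If every jar held at most 10 coins, the total would be at most 22 × 10 = 220, which is less than 235.
So some jar holds at least ⌈235/22⌉ = 11 coins.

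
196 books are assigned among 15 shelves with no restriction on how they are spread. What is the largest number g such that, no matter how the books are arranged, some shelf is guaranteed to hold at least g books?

The 15 shelves are the holes and the 196 books are the pigeons.
If every shelf held at most 13 books, the total would be at most 15 × 13 = 195, which is less than 196.
So some shelf holds at least ⌈196/15⌉ = 14 books.

14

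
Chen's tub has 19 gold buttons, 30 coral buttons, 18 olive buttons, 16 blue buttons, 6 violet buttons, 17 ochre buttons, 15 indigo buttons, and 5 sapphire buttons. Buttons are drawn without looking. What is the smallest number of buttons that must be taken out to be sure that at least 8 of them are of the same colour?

Put each drawn button into a box by colour. The largest draw with every box below 8 takes min(count, 7) from each colour; colours with fewer than 7 contribute all they have.
Σ min(cᵢ, 7) = 7 + 7 + 7 + 7 + 6 + 7 + 7 + 5 = 53.
Draw number 53 + 1 = 54 must push one box to 8.

54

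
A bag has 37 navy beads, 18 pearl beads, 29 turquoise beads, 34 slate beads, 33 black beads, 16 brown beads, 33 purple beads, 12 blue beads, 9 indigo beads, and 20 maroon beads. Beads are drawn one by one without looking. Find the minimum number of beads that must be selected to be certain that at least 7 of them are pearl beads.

In the worst case for collecting pearl beads, every non-pearl bead comes out first.
There are 37 + 29 + 34 + 33 + 16 + 33 + 12 + 9 + 20 = 223 non-pearl beads altogether.
After those, each further bead must be pearl, so 223 + 7 = 230 draws guarantee 7 pearl beads.

230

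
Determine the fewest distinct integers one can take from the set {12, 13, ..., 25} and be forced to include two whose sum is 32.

A set avoiding the sum 32 can contain at most one of each pair {x, 32−x}, plus the 6 elements whose complement lies outside the range or equal to its own complement.
The integers 16, …, 25 (10 of them) are such a set: any two sum to at least 16+17 = 33 > 32.
Pigeonhole: any 11th integer completes one of the 4 pairs, so 11 choices force a sum of 32.

11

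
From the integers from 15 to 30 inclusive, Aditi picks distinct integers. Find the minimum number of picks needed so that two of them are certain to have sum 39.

Two chosen integers sum to 39 exactly when both halves of some pair {x, 39−x} with 15 ≤ x ≤ 39−x ≤ 24 are chosen — 5 such pairs.
The remaining 6 elements (those with no distinct partner in range) can never complete a 39-sum, so the worst case takes all of them and one from each pair: 6 + 5 = 11.
By the pigeonhole principle, the 12th integer has to be the second member of some pair, so 11 + 1 = 12.

12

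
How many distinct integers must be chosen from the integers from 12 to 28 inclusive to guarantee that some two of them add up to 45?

Group the elements by complementary pair {x, 45−x}: {17,28}, {18,27}, {19,26}, …, giving 6 two-element pairs and 5 integers whose partner 45−x falls outside [12,28].
By pigeonhole, treating each of those 11 groups as a pigeonhole, one can pick one integer per group — 11 integers — with no two summing to 45.
The 12th integer lands in an occupied pair, forcing a sum of 45.

12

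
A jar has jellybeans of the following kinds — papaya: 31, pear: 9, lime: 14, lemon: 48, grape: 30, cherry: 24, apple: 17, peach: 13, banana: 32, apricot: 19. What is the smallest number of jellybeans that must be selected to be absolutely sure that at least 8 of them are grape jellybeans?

In the worst case for collecting grape jellybeans, every non-grape jellybean comes out first.
There are 31 + 9 + 14 + 48 + 24 + 17 + 13 + 32 + 19 = 207 non-grape jellybeans altogether.
After those, each further jellybean must be grape, so 207 + 8 = 215 draws guarantee 8 grape jellybeans.

215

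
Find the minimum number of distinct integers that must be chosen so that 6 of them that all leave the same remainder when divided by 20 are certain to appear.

By pigeonhole, the 20 residue classes mod 20 are the pigeonholes.
With 100 integers one could put 5 in each residue class and have no class reach 6.
The 101st integer pushes some class to 6, so 20·5 + 1 = 101.

101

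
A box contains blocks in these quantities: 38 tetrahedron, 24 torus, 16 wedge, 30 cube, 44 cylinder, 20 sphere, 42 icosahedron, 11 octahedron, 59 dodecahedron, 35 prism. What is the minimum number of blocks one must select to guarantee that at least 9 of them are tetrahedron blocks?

In the worst case for collecting tetrahedron blocks, every non-tetrahedron block comes out first.
There are 24 + 16 + 30 + 44 + 20 + 42 + 11 + 59 + 35 = 281 non-tetrahedron blocks altogether.
After those, each further block must be tetrahedron, so 281 + 9 = 290 draws guarantee 9 tetrahedron blocks.

290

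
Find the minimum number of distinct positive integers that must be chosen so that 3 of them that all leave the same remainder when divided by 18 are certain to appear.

37

Pigeonhole: the 18 residue classes mod 18 are the pigeonholes.
With 36 integers one could put 2 in each residue class and have no class reach 3.
The 37th integer pushes some class to 3, so 18·2 + 1 = 37.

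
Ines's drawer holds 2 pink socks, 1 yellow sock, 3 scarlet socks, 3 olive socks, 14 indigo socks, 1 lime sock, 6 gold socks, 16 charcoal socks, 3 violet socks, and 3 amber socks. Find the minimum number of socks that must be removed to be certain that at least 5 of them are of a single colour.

29

By pigeonhole, the 10 colours are the holes; the socks drawn are the pigeons.
To avoid 5 of any one colour, the worst case takes at most 4 of each colour, or every sock of a colour that has fewer than 4.
That gives 2 + 1 + 3 + 3 + 4 + 1 + 4 + 4 + 3 + 3 = 28 socks with no colour reaching 5.
The next sock forces some colour to 5, so 28 + 1 = 29.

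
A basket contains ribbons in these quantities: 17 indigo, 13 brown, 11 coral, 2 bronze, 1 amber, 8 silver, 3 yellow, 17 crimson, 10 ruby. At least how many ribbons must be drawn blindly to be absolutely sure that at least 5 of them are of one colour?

Put each drawn ribbon into a box by colour. The largest draw with every box below 5 takes min(count, 4) from each colour; colours with fewer than 4 contribute all they have.
Σ min(cᵢ, 4) = 4 + 4 + 4 + 2 + 1 + 4 + 3 + 4 + 4 = 30.
Draw number 30 + 1 = 31 must push one box to 5.

31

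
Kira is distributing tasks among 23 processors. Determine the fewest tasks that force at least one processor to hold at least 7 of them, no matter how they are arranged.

139

With 138 tasks one could put exactly 6 in each of the 23 processors, and no processor would reach 7.
One more task must land in a processor that already has 6, giving it 7.
So 23 × 6 + 1 = 139 tasks are required.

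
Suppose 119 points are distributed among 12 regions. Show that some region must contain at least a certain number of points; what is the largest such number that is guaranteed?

By the pigeonhole principle, the 12 regions are the holes and the 119 points are the pigeons.
If every region held at most 9 points, the total would be at most 12 × 9 = 108, which is less than 119.
So some region holds at least ⌈119/12⌉ = 10 points.

10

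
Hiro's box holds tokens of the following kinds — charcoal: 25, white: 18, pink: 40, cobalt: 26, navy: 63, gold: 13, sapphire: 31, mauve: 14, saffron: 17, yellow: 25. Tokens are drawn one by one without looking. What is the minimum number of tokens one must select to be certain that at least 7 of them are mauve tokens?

In the worst case for collecting mauve tokens, every non-mauve token comes out first.
There are 25 + 18 + 40 + 26 + 63 + 13 + 31 + 17 + 25 = 258 non-mauve tokens altogether.
After those, each further token must be mauve, so 258 + 7 = 265 draws guarantee 7 mauve tokens.

265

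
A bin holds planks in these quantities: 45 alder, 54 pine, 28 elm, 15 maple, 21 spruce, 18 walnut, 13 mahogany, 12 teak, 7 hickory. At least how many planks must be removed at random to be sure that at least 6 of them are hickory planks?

212

In the worst case for collecting hickory planks, every non-hickory plank comes out first.
There are 45 + 54 + 28 + 15 + 21 + 18 + 13 + 12 = 206 non-hickory planks altogether.
After those, each further plank must be hickory, so 206 + 6 = 212 draws guarantee 6 hickory planks.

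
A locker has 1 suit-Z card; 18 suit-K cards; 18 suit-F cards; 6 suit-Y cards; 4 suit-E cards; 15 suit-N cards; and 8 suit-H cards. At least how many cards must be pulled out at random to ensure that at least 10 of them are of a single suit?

47

The 7 suits are the holes; the cards drawn are the pigeons.
To avoid 10 of any one suit, the worst case takes at most 9 of each suit, or every card of a suit that has fewer than 9.
That gives 1 + 9 + 9 + 6 + 4 + 9 + 8 = 46 cards with no suit reaching 10.
The next card forces some suit to 10, so 46 + 1 = 47.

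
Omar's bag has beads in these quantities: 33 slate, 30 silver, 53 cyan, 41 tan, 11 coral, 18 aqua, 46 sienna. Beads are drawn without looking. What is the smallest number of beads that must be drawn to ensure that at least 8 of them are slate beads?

207

In the worst case for collecting slate beads, every non-slate bead comes out first.
There are 30 + 53 + 41 + 11 + 18 + 46 = 199 non-slate beads altogether.
After those, each further bead must be slate, so 199 + 8 = 207 draws guarantee 8 slate beads.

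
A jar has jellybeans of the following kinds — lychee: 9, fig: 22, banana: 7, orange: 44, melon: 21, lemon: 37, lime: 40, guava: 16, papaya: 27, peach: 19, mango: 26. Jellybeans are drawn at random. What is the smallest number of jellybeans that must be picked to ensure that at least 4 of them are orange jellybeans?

228

In the worst case for collecting orange jellybeans, every non-orange jellybean comes out first.
There are 9 + 22 + 7 + 21 + 37 + 40 + 16 + 27 + 19 + 26 = 224 non-orange jellybeans altogether.
After those, each further jellybean must be orange, so 224 + 4 = 228 draws guarantee 4 orange jellybeans.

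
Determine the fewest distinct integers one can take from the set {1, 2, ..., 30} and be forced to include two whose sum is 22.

21

Two chosen integers sum to 22 exactly when both halves of some pair {x, 22−x} with 1 ≤ x ≤ 22−x ≤ 21 are chosen — 10 such pairs.
The remaining 10 elements (those with no distinct partner in range) can never complete a 22-sum, so the worst case takes all of them and one from each pair: 10 + 10 = 20.
By pigeonhole, the 21st integer has to be the second member of some pair, so 20 + 1 = 21.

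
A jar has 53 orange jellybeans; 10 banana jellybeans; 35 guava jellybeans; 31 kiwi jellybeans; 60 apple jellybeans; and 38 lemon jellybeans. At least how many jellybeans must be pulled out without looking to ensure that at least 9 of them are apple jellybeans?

176

In the worst case for collecting apple jellybeans, every non-apple jellybean comes out first.
There are 53 + 10 + 35 + 31 + 38 = 167 non-apple jellybeans altogether.
After those, each further jellybean must be apple, so 167 + 9 = 176 draws guarantee 9 apple jellybeans.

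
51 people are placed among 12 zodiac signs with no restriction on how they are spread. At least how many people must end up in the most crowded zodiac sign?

By the pigeonhole principle, the 12 zodiac signs are the holes and the 51 people are the pigeons.
If every zodiac sign held at most 4 people, the total would be at most 12 × 4 = 48, which is less than 51.
So some zodiac sign holds at least ⌈51/12⌉ = 5 people.

5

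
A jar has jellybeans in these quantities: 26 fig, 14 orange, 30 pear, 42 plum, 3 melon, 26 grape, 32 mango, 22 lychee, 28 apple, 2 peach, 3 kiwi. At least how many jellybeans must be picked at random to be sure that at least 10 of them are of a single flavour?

81

By the pigeonhole principle, the 11 flavours are the holes; the jellybeans drawn are the pigeons.
To avoid 10 of any one flavour, the worst case takes at most 9 of each flavour, or every jellybean of a flavour that has fewer than 9.
That gives 9 + 9 + 9 + 9 + 3 + 9 + 9 + 9 + 9 + 2 + 3 = 80 jellybeans with no flavour reaching 10.
The next jellybean forces some flavour to 10, so 80 + 1 = 81.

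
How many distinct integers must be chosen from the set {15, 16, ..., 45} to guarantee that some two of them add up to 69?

21

Group the elements by complementary pair {x, 69−x}: {24,45}, {25,44}, {26,43}, …, giving 11 two-element pairs and 9 integers whose partner 69−x falls outside [15,45].
Pigeonhole: treating each of those 20 groups as a pigeonhole, one can pick one integer per group — 20 integers — with no two summing to 69.
The 21st integer lands in an occupied pair, forcing a sum of 69.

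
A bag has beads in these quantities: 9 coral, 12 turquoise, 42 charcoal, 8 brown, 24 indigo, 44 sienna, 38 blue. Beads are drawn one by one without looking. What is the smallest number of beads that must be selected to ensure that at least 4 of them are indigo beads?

In the worst case for collecting indigo beads, every non-indigo bead comes out first.
There are 9 + 12 + 42 + 8 + 44 + 38 = 153 non-indigo beads altogether.
After those, each further bead must be indigo, so 153 + 4 = 157 draws guarantee 4 indigo beads.

157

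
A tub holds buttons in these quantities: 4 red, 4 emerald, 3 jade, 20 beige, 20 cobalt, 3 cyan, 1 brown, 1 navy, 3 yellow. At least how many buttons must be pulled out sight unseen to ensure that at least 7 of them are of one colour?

Put each drawn button into a box by colour. The largest draw with every box below 7 takes min(count, 6) from each colour; colours with fewer than 6 contribute all they have.
Σ min(cᵢ, 6) = 4 + 4 + 3 + 6 + 6 + 3 + 1 + 1 + 3 = 31.
Draw number 31 + 1 = 32 must push one box to 7.

32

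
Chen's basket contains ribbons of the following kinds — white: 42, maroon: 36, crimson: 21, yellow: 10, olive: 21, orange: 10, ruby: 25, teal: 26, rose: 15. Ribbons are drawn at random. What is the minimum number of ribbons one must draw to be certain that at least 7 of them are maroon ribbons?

In the worst case for collecting maroon ribbons, every non-maroon ribbon comes out first.
There are 42 + 21 + 10 + 21 + 10 + 25 + 26 + 15 = 170 non-maroon ribbons altogether.
After those, each further ribbon must be maroon, so 170 + 7 = 177 draws guarantee 7 maroon ribbons.

177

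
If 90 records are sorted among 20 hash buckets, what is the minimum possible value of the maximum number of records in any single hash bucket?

By pigeonhole, the 20 hash buckets are the holes and the 90 records are the pigeons.
If every hash bucket held at most 4 records, the total would be at most 20 × 4 = 80, which is less than 90.
So some hash bucket holds at least ⌈90/20⌉ = 5 records.

5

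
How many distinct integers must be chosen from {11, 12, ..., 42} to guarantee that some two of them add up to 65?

A set avoiding the sum 65 can contain at most one of each pair {x, 65−x}, plus the 12 elements whose complement lies outside the range.
The integers 11, …, 32 (22 of them) are such a set: any two sum to at least 11+12 = 23 and at most 31+32 = 63 < 65.
Any 23rd integer completes one of the 10 pairs, so 23 choices force a sum of 65.

23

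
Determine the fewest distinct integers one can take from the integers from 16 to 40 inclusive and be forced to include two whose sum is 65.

A set avoiding the sum 65 can contain at most one of each pair {x, 65−x}, plus the 9 elements whose complement lies outside the range.
The integers 16, …, 32 (17 of them) are such a set: any two sum to at least 16+17 = 33 and at most 31+32 = 63 < 65.
Any 18th integer completes one of the 8 pairs, so 18 choices force a sum of 65.

18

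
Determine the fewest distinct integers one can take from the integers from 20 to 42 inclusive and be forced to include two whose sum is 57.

Two chosen integers sum to 57 exactly when both halves of some pair {x, 57−x} with 20 ≤ x ≤ 57−x ≤ 37 are chosen — 9 such pairs.
The remaining 5 elements (those with no distinct partner in range) can never complete a 57-sum, so the worst case takes all of them and one from each pair: 5 + 9 = 14.
The 15th integer has to be the second member of some pair, so 14 + 1 = 15.

15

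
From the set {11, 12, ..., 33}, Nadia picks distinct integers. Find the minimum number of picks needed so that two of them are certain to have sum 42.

Group the elements by complementary pair {x, 42−x}: {11,31}, {12,30}, {13,29}, …, giving 10 two-element pairs, the single value 21 (it cannot pair with itself since the integers are distinct), and 2 integers whose partner 42−x falls outside [11,33].
Pigeonhole: treating each of those 13 groups as a pigeonhole, one can pick one integer per group — 13 integers — with no two summing to 42.
The 14th integer lands in an occupied pair, forcing a sum of 42.

14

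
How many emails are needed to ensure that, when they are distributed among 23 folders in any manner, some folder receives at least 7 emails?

139

With 138 emails one could put exactly 6 in each of the 23 folders, and no folder would reach 7.
By pigeonhole, one more email must land in a folder that already has 6, giving it 7.
So 23 × 6 + 1 = 139 emails are required.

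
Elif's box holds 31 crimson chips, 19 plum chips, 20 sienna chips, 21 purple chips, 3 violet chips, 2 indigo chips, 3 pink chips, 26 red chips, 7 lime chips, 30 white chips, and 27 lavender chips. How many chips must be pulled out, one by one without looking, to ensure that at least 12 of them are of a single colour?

An adversary could hand out at most 11 chips per colour (4 colours run out sooner): 11 + 11 + 11 + 11 + 3 + 2 + 3 + 11 + 7 + 11 + 11 = 92 chips and still no colour has 12.
By the pigeonhole principle, one more chip lands in a colour already at 11, so 93 draws are enough and 92 are not.

93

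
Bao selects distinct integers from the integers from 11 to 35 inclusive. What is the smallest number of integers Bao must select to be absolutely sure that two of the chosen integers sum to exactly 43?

Two chosen integers sum to 43 exactly when both halves of some pair {x, 43−x} with 11 ≤ x ≤ 43−x ≤ 32 are chosen — 11 such pairs.
The remaining 3 elements (those with no distinct partner in range) can never complete a 43-sum, so the worst case takes all of them and one from each pair: 3 + 11 = 14.
The 15th integer has to be the second member of some pair, so 14 + 1 = 15.

15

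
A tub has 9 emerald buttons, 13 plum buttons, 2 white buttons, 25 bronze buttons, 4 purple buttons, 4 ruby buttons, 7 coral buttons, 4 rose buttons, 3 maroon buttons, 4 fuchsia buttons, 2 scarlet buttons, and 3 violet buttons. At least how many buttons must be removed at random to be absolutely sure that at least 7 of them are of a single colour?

51

By pigeonhole, put each drawn button into a box by colour. The largest draw with every box below 7 takes min(count, 6) from each colour; colours with fewer than 6 contribute all they have.
Σ min(cᵢ, 6) = 6 + 6 + 2 + 6 + 4 + 4 + 6 + 4 + 3 + 4 + 2 + 3 = 50.
Draw number 50 + 1 = 51 must push one box to 7.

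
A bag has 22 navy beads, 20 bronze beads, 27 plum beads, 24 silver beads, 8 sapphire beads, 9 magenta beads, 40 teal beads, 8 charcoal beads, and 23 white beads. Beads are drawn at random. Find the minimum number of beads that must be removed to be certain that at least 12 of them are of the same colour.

An adversary could hand out at most 11 beads per colour (sapphire, magenta, charcoal run out sooner): 11 + 11 + 11 + 11 + 8 + 9 + 11 + 8 + 11 = 91 beads and still no colour has 12.
Pigeonhole: one more bead lands in a colour already at 11, so 92 draws are enough and 91 are not.

92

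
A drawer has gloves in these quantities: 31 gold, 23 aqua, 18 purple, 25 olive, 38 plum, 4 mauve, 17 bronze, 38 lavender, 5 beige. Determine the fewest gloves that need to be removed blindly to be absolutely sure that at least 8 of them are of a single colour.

59

By the pigeonhole principle, the 9 colours are the holes; the gloves drawn are the pigeons.
To avoid 8 of any one colour, the worst case takes at most 7 of each colour, or every glove of a colour that has fewer than 7.
That gives 7 + 7 + 7 + 7 + 7 + 4 + 7 + 7 + 5 = 58 gloves with no colour reaching 8.
The next glove forces some colour to 8, so 58 + 1 = 59.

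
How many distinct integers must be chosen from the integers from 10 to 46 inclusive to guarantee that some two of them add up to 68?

26

Two chosen integers sum to 68 exactly when both halves of some pair {x, 68−x} with 22 ≤ x ≤ 68−x ≤ 46 are chosen — 12 such pairs.
The remaining 13 elements (those with no distinct partner in range) can never complete a 68-sum, so the worst case takes all of them and one from each pair: 13 + 12 = 25.
By the pigeonhole principle, the 26th integer has to be the second member of some pair, so 25 + 1 = 26.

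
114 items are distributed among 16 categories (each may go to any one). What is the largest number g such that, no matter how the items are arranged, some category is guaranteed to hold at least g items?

The 16 categories are the holes and the 114 items are the pigeons.
If every category held at most 7 items, the total would be at most 16 × 7 = 112, which is less than 114.
So some category holds at least ⌈114/16⌉ = 8 items.

8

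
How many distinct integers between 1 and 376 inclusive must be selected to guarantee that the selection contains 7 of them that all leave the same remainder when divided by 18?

The 18 residue classes mod 18 are the pigeonholes.
With 108 integers one could put 6 in each residue class and have no class reach 7.
The 109th integer pushes some class to 7, so 18·6 + 1 = 109.

109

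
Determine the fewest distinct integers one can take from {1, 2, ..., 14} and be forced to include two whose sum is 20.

Group the elements by complementary pair {x, 20−x}: {6,14}, {7,13}, {8,12}, …, giving 4 two-element pairs, the single value 10 (it cannot pair with itself since the integers are distinct), and 5 integers whose partner 20−x falls outside [1,14].
Treating each of those 10 groups as a pigeonhole, one can pick one integer per group — 10 integers — with no two summing to 20.
The 11th integer lands in an occupied pair, forcing a sum of 20.

11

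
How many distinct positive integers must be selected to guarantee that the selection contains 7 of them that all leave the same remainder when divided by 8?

49

The 8 residue classes mod 8 are the pigeonholes.
With 48 integers one could put 6 in each residue class and have no class reach 7.
The 49th integer pushes some class to 7, so 8·6 + 1 = 49.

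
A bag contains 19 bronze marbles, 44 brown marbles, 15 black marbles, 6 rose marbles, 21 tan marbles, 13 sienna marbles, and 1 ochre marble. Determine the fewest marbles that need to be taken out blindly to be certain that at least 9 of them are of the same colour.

An adversary could hand out at most 8 marbles per colour (rose, ochre run out sooner): 8 + 8 + 8 + 6 + 8 + 8 + 1 = 47 marbles and still no colour has 9.
One more marble lands in a colour already at 8, so 48 draws are enough and 47 are not.

48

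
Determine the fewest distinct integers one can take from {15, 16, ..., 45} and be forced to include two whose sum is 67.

20

A set avoiding the sum 67 can contain at most one of each pair {x, 67−x}, plus the 7 elements whose complement lies outside the range.
The integers 15, …, 33 (19 of them) are such a set: any two sum to at least 15+16 = 31 and at most 32+33 = 65 < 67.
Any 20th integer completes one of the 12 pairs, so 20 choices force a sum of 67.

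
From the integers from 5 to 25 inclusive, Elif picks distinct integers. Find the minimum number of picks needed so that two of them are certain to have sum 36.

Group the elements by complementary pair {x, 36−x}: {11,25}, {12,24}, {13,23}, …, giving 7 two-element pairs; the single value 18 (it cannot pair with itself since the integers are distinct); and 6 integers whose partner 36−x falls outside [5,25].
Treating each of those 14 groups as a pigeonhole, one can pick one integer per group — 14 integers — with no two summing to 36.
The 15th integer lands in an occupied pair, forcing a sum of 36.

15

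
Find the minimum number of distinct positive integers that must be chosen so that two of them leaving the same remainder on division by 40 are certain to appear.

41

The 40 residue classes mod 40 are the pigeonholes.
With 40 integers one could put 1 in each residue class and have no class reach 2.
The 41st integer pushes some class to 2, so 40·1 + 1 = 41.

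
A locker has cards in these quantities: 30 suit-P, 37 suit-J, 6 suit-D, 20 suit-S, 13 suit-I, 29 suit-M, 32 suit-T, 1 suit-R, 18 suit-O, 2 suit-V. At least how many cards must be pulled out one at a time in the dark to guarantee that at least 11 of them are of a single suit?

By pigeonhole, the 10 suits are the holes; the cards drawn are the pigeons.
To avoid 11 of any one suit, the worst case takes at most 10 of each suit, or every card of a suit that has fewer than 10.
That gives 10 + 10 + 6 + 10 + 10 + 10 + 10 + 1 + 10 + 2 = 79 cards with no suit reaching 11.
The next card forces some suit to 11, so 79 + 1 = 80.

80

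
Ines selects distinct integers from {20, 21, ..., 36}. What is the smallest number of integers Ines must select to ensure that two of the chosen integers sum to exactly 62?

A set avoiding the sum 62 can contain at most one of each pair {x, 62−x}, plus the 7 elements whose complement lies outside the range or equal to its own complement.
The integers 20, …, 31 (12 of them) are such a set: any two sum to at least 20+21 = 41 and at most 30+31 = 61 < 62.
By the pigeonhole principle, any 13th integer completes one of the 5 pairs, so 13 choices force a sum of 62.

13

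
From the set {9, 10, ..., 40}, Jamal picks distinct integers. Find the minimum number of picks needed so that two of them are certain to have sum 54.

20

A set avoiding the sum 54 can contain at most one of each pair {x, 54−x}, plus the 6 elements whose complement lies outside the range or equal to its own complement.
The integers 9, …, 27 (19 of them) are such a set: any two sum to at least 9+10 = 19 and at most 26+27 = 53 < 54.
By the pigeonhole principle, any 20th integer completes one of the 13 pairs, so 20 choices force a sum of 54.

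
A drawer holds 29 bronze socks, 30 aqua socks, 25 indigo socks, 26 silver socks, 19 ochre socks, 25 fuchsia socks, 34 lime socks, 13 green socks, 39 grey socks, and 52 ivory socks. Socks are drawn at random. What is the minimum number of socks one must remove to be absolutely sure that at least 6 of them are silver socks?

272

In the worst case for collecting silver socks, every non-silver sock comes out first.
There are 29 + 30 + 25 + 19 + 25 + 34 + 13 + 39 + 52 = 266 non-silver socks altogether.
After those, each further sock must be silver, so 266 + 6 = 272 draws guarantee 6 silver socks.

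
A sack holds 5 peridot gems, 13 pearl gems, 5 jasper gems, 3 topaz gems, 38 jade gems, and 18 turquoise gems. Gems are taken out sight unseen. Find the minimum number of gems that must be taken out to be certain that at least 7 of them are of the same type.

The 6 types are the holes; the gems drawn are the pigeons.
To avoid 7 of any one type, the worst case takes at most 6 of each type, or every gem of a type that has fewer than 6.
That gives 5 + 6 + 5 + 3 + 6 + 6 = 31 gems with no type reaching 7.
The next gem forces some type to 7, so 31 + 1 = 32.

32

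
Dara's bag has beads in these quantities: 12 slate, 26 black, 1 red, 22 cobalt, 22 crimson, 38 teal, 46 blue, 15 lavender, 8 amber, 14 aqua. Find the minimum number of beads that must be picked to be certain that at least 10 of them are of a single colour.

An adversary could hand out at most 9 beads per colour (red, amber run out sooner): 9 + 9 + 1 + 9 + 9 + 9 + 9 + 9 + 8 + 9 = 81 beads and still no colour has 10.
Pigeonhole: one more bead lands in a colour already at 9, so 82 draws are enough and 81 are not.

82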